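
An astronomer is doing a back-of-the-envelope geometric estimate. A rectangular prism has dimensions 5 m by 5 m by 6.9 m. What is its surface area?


Shape: rectangular prism
l = 5 m, w = 5 m, h = 6.9 m
Formula: SA = 2(lw + lh + wh)
lw = 25, lh = 34.5, wh = 34.5
lw + lh + wh = 94
SA = 2 * 94
SA = 188
188 m^2


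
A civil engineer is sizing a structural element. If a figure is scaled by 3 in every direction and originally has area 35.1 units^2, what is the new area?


Linear scale factor k = 3
Original area = 35.1 units^2
Rule: under a linear scaling by k, areas scale by k^2.
k^2 = 3^2 = 9
New area = 35.1 * 9
New area = 315.9
315.9 units^2


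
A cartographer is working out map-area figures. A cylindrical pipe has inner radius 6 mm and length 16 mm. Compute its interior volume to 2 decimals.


Shape: cylinder
Radius r = 6 mm, Height h = 16 mm
Formula: V = pi * r^2 * h
r^2 = 36
V = pi * 36 * 16
V = 576 * pi
V = 1809.56
1809.56 mm^3


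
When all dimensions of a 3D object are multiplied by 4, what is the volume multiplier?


Linear scale factor k = 4
Rule: under a linear scaling by k, volumes scale by k^3.
k^3 = 4 * 4 * 4
k^3 = 16 * 4
k^3 = 64
Volume scales by a factor of 64.
64 (dimensionless)


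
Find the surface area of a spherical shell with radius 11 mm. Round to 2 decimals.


Shape: sphere
Radius r = 11 mm
Formula: SA = 4 * pi * r^2
r^2 = 121
SA = 4 * pi * 121
SA = 484 * pi
SA = 1520.53
1520.53 mm^2


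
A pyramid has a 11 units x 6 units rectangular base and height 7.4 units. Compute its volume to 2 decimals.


Shape: rectangular pyramid
Base: 11 units x 6 units, Height h = 7.4 units
Formula: V = (1/3) * base_area * h
base_area = 11 * 6 = 66
base_area * h = 66 * 7.4 = 488.4
V = 488.4 / 3
V = 162.8
162.8 units^3


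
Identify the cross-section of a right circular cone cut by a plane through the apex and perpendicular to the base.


Solid: right circular cone
Cutting plane: through the apex and perpendicular to the base
Visualize the intersection of the plane with the solid's surface.
The boundary of the cut region is a isosceles triangle.
isosceles triangle


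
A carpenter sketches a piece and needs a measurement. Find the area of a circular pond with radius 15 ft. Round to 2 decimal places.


Shape: circle
Radius r = 15 ft
Formula: A = pi * r^2
r^2 = 15^2 = 225
A = pi * 225
A = 706.86
706.86 ft^2


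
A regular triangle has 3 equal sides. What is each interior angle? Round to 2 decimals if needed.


Shape: regular triangle (3 sides)
Formula: interior angle = (n - 2) * 180 / n
(n - 2) = 1
(n - 2) * 180 = 180
angle = 180 / 3
angle = 60
60 degrees


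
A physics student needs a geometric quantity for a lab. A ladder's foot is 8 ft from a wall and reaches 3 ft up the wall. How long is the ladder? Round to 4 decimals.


Shape: right triangle
Legs a = 8 ft, b = 3 ft
Formula: c = sqrt(a^2 + b^2)
a^2 = 64, b^2 = 9
a^2 + b^2 = 73
c = sqrt(73)
c = 8.544
8.544 ft


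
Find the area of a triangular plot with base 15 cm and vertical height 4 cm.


Shape: triangle
Base b = 15 cm, Height h = 4 cm
Formula: A = (1/2) * b * h
A = 0.5 * 15 * 4
A = 0.5 * 60
A = 30
30 cm^2


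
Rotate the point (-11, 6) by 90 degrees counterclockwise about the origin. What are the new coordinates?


Transformation: rotation about the origin
Original point: (-11, 6)
Rule for 90 deg counterclockwise: (x, y) -> (-y, x)
Apply: (-11, 6) -> (-6, -11)
(-6, -11)


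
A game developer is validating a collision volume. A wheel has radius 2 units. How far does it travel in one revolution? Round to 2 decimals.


Shape: circle
Radius r = 2 units
Formula: C = 2 * pi * r
C = 2 * pi * 2
C = 4 * pi
C = 12.57
12.57 units


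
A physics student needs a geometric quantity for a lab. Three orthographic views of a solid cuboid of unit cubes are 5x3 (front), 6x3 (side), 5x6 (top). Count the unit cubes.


Orthographic views of a solid rectangular block:
Front view 5 x 3 -> length = 5, height = 3
Side view 6 x 3 -> width = 6, height = 3 (consistent)
Top view 5 x 6 -> confirms length = 5, width = 6
The block is 5 x 6 x 3.
Total unit cubes = 5 * 6 * 3 = 90
90 unit cubes


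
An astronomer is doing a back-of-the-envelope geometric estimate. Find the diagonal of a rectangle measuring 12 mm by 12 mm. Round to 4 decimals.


Shape: rectangle (diagonal via Pythagoras)
Sides: 12 mm and 12 mm
Formula: d = sqrt(l^2 + w^2)
l^2 = 144, w^2 = 144
l^2 + w^2 = 288
d = sqrt(288)
d = 16.9706
16.9706 mm


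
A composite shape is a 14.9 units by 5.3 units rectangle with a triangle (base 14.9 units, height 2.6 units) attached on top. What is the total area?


Composite shape: rectangle + triangle
Rectangle area = 14.9 * 5.3 = 78.97
Triangle area = 0.5 * 14.9 * 2.6 = 19.37
Total = 78.97 + 19.37
Total = 98.34
98.34 units^2


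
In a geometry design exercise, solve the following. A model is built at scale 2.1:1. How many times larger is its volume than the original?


Linear scale factor k = 2.1
Rule: under a linear scaling by k, volumes scale by k^3.
k^3 = 2.1 * 2.1 * 2.1
k^3 = 4.41 * 2.1
k^3 = 9.261
Volume scales by a factor of 9.261.
9.261 (dimensionless)


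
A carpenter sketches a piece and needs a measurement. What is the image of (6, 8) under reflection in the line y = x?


Transformation: reflection
Original point: (6, 8)
Rule for reflection over y = x: (x, y) -> (y, x)
Apply: (6, 8) -> (8, 6)
(8, 6)


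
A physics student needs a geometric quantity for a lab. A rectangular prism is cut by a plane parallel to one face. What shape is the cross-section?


Solid: rectangular prism
Cutting plane: parallel to one face
Visualize the intersection of the plane with the solid's surface.
The boundary of the cut region is a rectangle.
rectangle


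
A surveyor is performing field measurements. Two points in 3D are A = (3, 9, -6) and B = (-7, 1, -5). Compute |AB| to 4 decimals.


3D distance between two points
P1 = (3, 9, -6), P2 = (-7, 1, -5)
Formula: d = sqrt((x2-x1)^2 + (y2-y1)^2 + (z2-z1)^2)
dx = -7 - 3 = -10
dy = 1 - 9 = -8
dz = -5 - -6 = 1
dx^2 + dy^2 + dz^2 = 100 + 64 + 1 = 165
d = sqrt(165)
d = 12.8452
12.8452 units


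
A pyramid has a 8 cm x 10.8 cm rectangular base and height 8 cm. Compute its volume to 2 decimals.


Shape: rectangular pyramid
Base: 8 cm x 10.8 cm, Height h = 8 cm
Formula: V = (1/3) * base_area * h
base_area = 8 * 10.8 = 86.4
base_area * h = 86.4 * 8 = 691.2
V = 691.2 / 3
V = 230.4
230.4 cm^3


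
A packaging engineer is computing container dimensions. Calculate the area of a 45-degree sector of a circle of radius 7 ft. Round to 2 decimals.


Shape: circular sector
Radius r = 7 ft, Angle = 45 degrees
Formula: A = (angle/360) * pi * r^2
r^2 = 49
Fraction of circle = 45/360
A = (45/360) * pi * 49
A = 6.125 * pi
A = 19.24
19.24 ft^2


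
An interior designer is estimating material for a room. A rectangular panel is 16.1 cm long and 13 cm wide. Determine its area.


Shape: rectangle
Length l = 16.1 cm, Width w = 13 cm
Formula: A = l * w
A = 16.1 * 13
A = 209.3
209.3 cm^2


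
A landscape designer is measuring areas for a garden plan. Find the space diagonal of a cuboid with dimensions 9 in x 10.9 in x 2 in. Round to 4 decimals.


Shape: rectangular box (space diagonal)
l = 9 in, w = 10.9 in, h = 2 in
Visualize: the diagonal of the base, then a right triangle with that diagonal and the height.
Formula: d = sqrt(l^2 + w^2 + h^2)
l^2 + w^2 + h^2 = 81 + 118.81 + 4 = 203.81
d = sqrt(203.81)
d = 14.2762
14.2762 in


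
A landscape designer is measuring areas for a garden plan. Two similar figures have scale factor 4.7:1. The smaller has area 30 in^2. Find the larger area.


Linear scale factor k = 4.7
Original area = 30 in^2
Rule: under a linear scaling by k, areas scale by k^2.
k^2 = 4.7^2 = 22.09
New area = 30 * 22.09
New area = 662.7
662.7 in^2


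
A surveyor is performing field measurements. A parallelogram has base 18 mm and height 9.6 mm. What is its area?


Shape: parallelogram
Base b = 18 mm, Height h = 9.6 mm
Formula: A = b * h
A = 18 * 9.6
A = 172.8
172.8 mm^2


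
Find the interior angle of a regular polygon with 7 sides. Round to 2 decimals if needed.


Shape: regular heptagon (7 sides)
Formula: interior angle = (n - 2) * 180 / n
(n - 2) = 5
(n - 2) * 180 = 900
angle = 900 / 7
angle = 128.57
128.57 degrees


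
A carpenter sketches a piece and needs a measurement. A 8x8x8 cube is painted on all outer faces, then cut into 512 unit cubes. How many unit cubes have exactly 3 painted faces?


Large cube: 8 x 8 x 8, cut into unit cubes.
Cubes with 3 painted faces are at the corners. A cube always has 8 corners.
Count = 8
8 unit cubes


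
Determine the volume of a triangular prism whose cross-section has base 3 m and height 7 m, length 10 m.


Shape: triangular prism
Triangle base = 3 m, triangle height = 7 m, prism length L = 10 m
Formula: V = (1/2 * b * h_tri) * L
Cross-section area = 0.5 * 3 * 7 = 10.5
V = 10.5 * 10
V = 105
105 m^3


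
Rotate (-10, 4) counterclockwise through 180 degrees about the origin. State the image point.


Transformation: rotation about the origin
Original point: (-10, 4)
Rule for 180 deg: (x, y) -> (-x, -y)
Apply: (-10, 4) -> (10, -4)
(10, -4)


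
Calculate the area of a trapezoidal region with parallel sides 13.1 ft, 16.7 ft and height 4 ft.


Shape: trapezoid
Parallel sides a = 13.1 ft, b = 16.7 ft; Height h = 4 ft
Formula: A = (a + b) * h / 2
a + b = 13.1 + 16.7 = 29.8
A = 29.8 * 4 / 2
A = 119.2 / 2
A = 59.6
59.6 ft^2


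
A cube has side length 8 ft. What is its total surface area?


Shape: cube
Side s = 8 ft
A cube has 6 square faces.
Formula: SA = 6 * s^2
s^2 = 64
SA = 6 * 64
SA = 384
384 ft^2


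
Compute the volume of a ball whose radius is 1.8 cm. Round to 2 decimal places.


Shape: sphere
Radius r = 1.8 cm
Formula: V = (4/3) * pi * r^3
r^3 = 5.832
(4/3) * 5.832 = 7.776
V = 7.776 * pi
V = 24.43
24.43 cm^3


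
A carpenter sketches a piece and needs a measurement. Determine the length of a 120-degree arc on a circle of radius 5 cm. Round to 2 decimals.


Shape: circular arc
Radius r = 5 cm, Angle = 120 degrees
Formula: L = (angle/360) * 2 * pi * r
2 * pi * r = 10 * pi
L = (120/360) * 10 * pi
L = 3.333333 * pi
L = 10.47
10.47 cm


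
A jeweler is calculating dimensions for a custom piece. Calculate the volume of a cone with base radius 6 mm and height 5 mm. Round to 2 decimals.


Shape: cone
Radius r = 6 mm, Height h = 5 mm
Formula: V = (1/3) * pi * r^2 * h
r^2 = 36
pi * r^2 * h = pi * 36 * 5 = 180 * pi
V = 180 * pi / 3
V = 188.5
188.5 mm^3


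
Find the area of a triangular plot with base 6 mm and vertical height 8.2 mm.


Shape: triangle
Base b = 6 mm, Height h = 8.2 mm
Formula: A = (1/2) * b * h
A = 0.5 * 6 * 8.2
A = 0.5 * 49.2
A = 24.6
24.6 mm^2


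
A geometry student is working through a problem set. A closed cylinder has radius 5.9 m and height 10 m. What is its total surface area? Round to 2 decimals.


Shape: closed cylinder
Radius r = 5.9 m, Height h = 10 m
Formula: SA = 2*pi*r^2 + 2*pi*r*h = 2*pi*r*(r + h)
r + h = 15.9
2 * r * (r + h) = 2 * 5.9 * 15.9 = 187.62
SA = 187.62 * pi
SA = 589.43
589.43 m^2


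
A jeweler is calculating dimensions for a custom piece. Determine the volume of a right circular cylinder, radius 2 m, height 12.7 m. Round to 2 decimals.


Shape: cylinder
Radius r = 2 m, Height h = 12.7 m
Formula: V = pi * r^2 * h
r^2 = 4
V = pi * 4 * 12.7
V = 50.8 * pi
V = 159.59
159.59 m^3


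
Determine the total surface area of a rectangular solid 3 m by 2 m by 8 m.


Shape: rectangular prism
l = 3 m, w = 2 m, h = 8 m
Formula: SA = 2(lw + lh + wh)
lw = 6, lh = 24, wh = 16
lw + lh + wh = 46
SA = 2 * 46
SA = 92
92 m^2


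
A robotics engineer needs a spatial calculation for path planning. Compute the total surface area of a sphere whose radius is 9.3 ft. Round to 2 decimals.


Shape: sphere
Radius r = 9.3 ft
Formula: SA = 4 * pi * r^2
r^2 = 86.49
SA = 4 * pi * 86.49
SA = 345.96 * pi
SA = 1086.87
1086.87 ft^2


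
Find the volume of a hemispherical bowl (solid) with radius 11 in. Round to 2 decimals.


Shape: hemisphere (half of a sphere)
Radius r = 11 in
Formula: V = (1/2) * (4/3) * pi * r^3 = (2/3) * pi * r^3
r^3 = 1331
(2/3) * 1331 = 887.333333
V = 887.333333 * pi
V = 2787.64
2787.64 in^3


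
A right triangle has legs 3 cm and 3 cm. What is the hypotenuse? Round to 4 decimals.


Shape: right triangle
Legs a = 3 cm, b = 3 cm
Formula: c = sqrt(a^2 + b^2)
a^2 = 9, b^2 = 9
a^2 + b^2 = 18
c = sqrt(18)
c = 4.2426
4.2426 cm


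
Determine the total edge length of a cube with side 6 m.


Shape: cube
Side s = 6 m
A cube has 12 edges, all equal.
Formula: total edge length = 12 * s
Total = 12 * 6
Total = 72
72 m


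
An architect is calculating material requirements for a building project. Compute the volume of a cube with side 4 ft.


Shape: cube
Side s = 4 ft
Formula: V = s^3
V = 4 * 4 * 4
V = 16 * 4
V = 64
64 ft^3


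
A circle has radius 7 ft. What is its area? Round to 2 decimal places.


Shape: circle
Radius r = 7 ft
Formula: A = pi * r^2
r^2 = 7^2 = 49
A = pi * 49
A = 153.94
153.94 ft^2


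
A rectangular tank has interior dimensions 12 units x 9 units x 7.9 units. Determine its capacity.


Shape: rectangular prism
l = 12 units, w = 9 units, h = 7.9 units
Formula: V = l * w * h
V = 12 * 9 * 7.9
V = 108 * 7.9
V = 853.2
853.2 units^3


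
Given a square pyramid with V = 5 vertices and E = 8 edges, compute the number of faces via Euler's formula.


Polyhedron: square pyramid
Euler's formula for convex polyhedra: V - E + F = 2
Given: V = 5 vertices and E = 8 edges
Solve for F:
F = 2 + E - V = 2 + 8 - 5 = 5
5 faces


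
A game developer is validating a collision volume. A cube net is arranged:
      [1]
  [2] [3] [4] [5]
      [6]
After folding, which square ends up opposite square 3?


Net: cross layout. Take square 3 as the base (bottom).
Fold the four squares in the horizontal row up around 3: 2 -> left, 4 -> right, 5 wraps to the top.
Fold 1 and 6 up from 3: 1 -> back, 6 -> front.
Opposite pairs are therefore: (1, 6), (2, 4), (3, 5).
Face 3 is opposite face 5.
face 5


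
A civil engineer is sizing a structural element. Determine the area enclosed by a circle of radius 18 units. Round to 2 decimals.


Shape: circle
Radius r = 18 units
Formula: A = pi * r^2
r^2 = 18^2 = 324
A = pi * 324
A = 1017.88
1017.88 units^2


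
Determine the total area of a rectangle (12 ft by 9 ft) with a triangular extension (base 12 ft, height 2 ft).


Composite shape: rectangle + triangle
Rectangle area = 12 * 9 = 108
Triangle area = 0.5 * 12 * 2 = 12
Total = 108 + 12
Total = 120
120 ft^2


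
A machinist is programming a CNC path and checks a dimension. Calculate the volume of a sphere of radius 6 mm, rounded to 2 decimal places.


Shape: sphere
Radius r = 6 mm
Formula: V = (4/3) * pi * r^3
r^3 = 216
(4/3) * 216 = 288
V = 288 * pi
V = 904.78
904.78 mm^3


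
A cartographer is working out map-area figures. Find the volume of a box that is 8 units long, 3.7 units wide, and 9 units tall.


Shape: rectangular prism
l = 8 units, w = 3.7 units, h = 9 units
Formula: V = l * w * h
V = 8 * 3.7 * 9
V = 29.6 * 9
V = 266.4
266.4 units^3


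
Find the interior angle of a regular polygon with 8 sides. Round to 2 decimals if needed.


Shape: regular octagon (8 sides)
Formula: interior angle = (n - 2) * 180 / n
(n - 2) = 6
(n - 2) * 180 = 1080
angle = 1080 / 8
angle = 135
135 degrees


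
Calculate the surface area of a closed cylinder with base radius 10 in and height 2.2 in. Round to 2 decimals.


Shape: closed cylinder
Radius r = 10 in, Height h = 2.2 in
Formula: SA = 2*pi*r^2 + 2*pi*r*h = 2*pi*r*(r + h)
r + h = 12.2
2 * r * (r + h) = 2 * 10 * 12.2 = 244
SA = 244 * pi
SA = 766.55
766.55 in^2


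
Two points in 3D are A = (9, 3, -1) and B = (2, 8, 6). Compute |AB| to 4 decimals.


3D distance between two points
P1 = (9, 3, -1), P2 = (2, 8, 6)
Formula: d = sqrt((x2-x1)^2 + (y2-y1)^2 + (z2-z1)^2)
dx = 2 - 9 = -7
dy = 8 - 3 = 5
dz = 6 - -1 = 7
dx^2 + dy^2 + dz^2 = 49 + 25 + 49 = 123
d = sqrt(123)
d = 11.0905
11.0905 units


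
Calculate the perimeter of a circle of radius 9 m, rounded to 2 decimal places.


Shape: circle
Radius r = 9 m
Formula: C = 2 * pi * r
C = 2 * pi * 9
C = 18 * pi
C = 56.55
56.55 m


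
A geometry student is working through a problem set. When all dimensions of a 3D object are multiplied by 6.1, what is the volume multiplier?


Linear scale factor k = 6.1
Rule: under a linear scaling by k, volumes scale by k^3.
k^3 = 6.1 * 6.1 * 6.1
k^3 = 37.21 * 6.1
k^3 = 226.981
Volume scales by a factor of 226.981.
226.981 (dimensionless)


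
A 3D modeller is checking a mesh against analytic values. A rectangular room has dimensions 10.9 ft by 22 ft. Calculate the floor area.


Shape: rectangle
Length l = 10.9 ft, Width w = 22 ft
Formula: A = l * w
A = 10.9 * 22
A = 239.8
239.8 ft^2


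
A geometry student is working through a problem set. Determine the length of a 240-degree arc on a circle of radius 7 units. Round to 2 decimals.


Shape: circular arc
Radius r = 7 units, Angle = 240 degrees
Formula: L = (angle/360) * 2 * pi * r
2 * pi * r = 14 * pi
L = (240/360) * 14 * pi
L = 9.333333 * pi
L = 29.32
29.32 units


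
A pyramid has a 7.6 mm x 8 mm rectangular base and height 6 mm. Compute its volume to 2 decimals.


Shape: rectangular pyramid
Base: 7.6 mm x 8 mm, Height h = 6 mm
Formula: V = (1/3) * base_area * h
base_area = 7.6 * 8 = 60.8
base_area * h = 60.8 * 6 = 364.8
V = 364.8 / 3
V = 121.6
121.6 mm^3


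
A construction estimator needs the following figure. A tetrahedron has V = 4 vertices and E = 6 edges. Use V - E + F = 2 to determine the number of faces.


Polyhedron: tetrahedron
Euler's formula for convex polyhedra: V - E + F = 2
Given: V = 4 vertices and E = 6 edges
Solve for F:
F = 2 + E - V = 2 + 6 - 4 = 4
4 faces


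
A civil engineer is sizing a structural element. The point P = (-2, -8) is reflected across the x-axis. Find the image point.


Transformation: reflection
Original point: (-2, -8)
Rule for reflection over the x-axis: (x, y) -> (x, -y)
Apply: (-2, -8) -> (-2, 8)
(-2, 8)


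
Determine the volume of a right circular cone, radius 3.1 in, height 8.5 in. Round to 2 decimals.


Shape: cone
Radius r = 3.1 in, Height h = 8.5 in
Formula: V = (1/3) * pi * r^2 * h
r^2 = 9.61
pi * r^2 * h = pi * 9.61 * 8.5 = 81.685 * pi
V = 81.685 * pi / 3
V = 85.54
85.54 in^3


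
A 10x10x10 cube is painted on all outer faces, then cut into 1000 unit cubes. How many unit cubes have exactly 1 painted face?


Large cube: 10 x 10 x 10, cut into unit cubes.
n = 10, so n - 2 = 8
Cubes with 1 painted face lie in the interior of each face.
A cube has 6 faces; each contributes (n - 2)^2 = 64 such cubes.
Count = 6 * 64 = 384
384 unit cubes


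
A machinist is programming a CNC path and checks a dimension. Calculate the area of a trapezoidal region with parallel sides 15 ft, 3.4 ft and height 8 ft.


Shape: trapezoid
Parallel sides a = 15 ft, b = 3.4 ft; Height h = 8 ft
Formula: A = (a + b) * h / 2
a + b = 15 + 3.4 = 18.4
A = 18.4 * 8 / 2
A = 147.2 / 2
A = 73.6
73.6 ft^2


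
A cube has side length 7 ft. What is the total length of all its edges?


Shape: cube
Side s = 7 ft
A cube has 12 edges, all equal.
Formula: total edge length = 12 * s
Total = 12 * 7
Total = 84
84 ft


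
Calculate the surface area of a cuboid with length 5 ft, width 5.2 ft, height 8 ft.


Shape: rectangular prism
l = 5 ft, w = 5.2 ft, h = 8 ft
Formula: SA = 2(lw + lh + wh)
lw = 26, lh = 40, wh = 41.6
lw + lh + wh = 107.6
SA = 2 * 107.6
SA = 215.2
215.2 ft^2


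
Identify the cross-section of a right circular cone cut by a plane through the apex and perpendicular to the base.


Solid: right circular cone
Cutting plane: through the apex and perpendicular to the base
Visualize the intersection of the plane with the solid's surface.
The boundary of the cut region is a isosceles triangle.
isosceles triangle


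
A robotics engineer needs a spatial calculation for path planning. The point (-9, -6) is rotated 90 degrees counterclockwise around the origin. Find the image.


Transformation: rotation about the origin
Original point: (-9, -6)
Rule for 90 deg counterclockwise: (x, y) -> (-y, x)
Apply: (-9, -6) -> (6, -9)
(6, -9)


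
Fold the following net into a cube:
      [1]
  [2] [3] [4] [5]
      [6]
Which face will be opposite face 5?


Net: cross layout. Take square 3 as the base (bottom).
Fold the four squares in the horizontal row up around 3: 2 -> left, 4 -> right, 5 wraps to the top.
Fold 1 and 6 up from 3: 1 -> back, 6 -> front.
Opposite pairs are therefore: (1, 6), (2, 4), (3, 5).
Face 5 is opposite face 3.
face 3


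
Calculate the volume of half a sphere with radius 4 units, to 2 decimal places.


Shape: hemisphere (half of a sphere)
Radius r = 4 units
Formula: V = (1/2) * (4/3) * pi * r^3 = (2/3) * pi * r^3
r^3 = 64
(2/3) * 64 = 42.666667
V = 42.666667 * pi
V = 134.04
134.04 units^3


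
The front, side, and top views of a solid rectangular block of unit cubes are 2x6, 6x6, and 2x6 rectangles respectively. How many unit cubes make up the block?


Orthographic views of a solid rectangular block:
Front view 2 x 6 -> length = 2, height = 6
Side view 6 x 6 -> width = 6, height = 6 (consistent)
Top view 2 x 6 -> confirms length = 2, width = 6
The block is 2 x 6 x 6.
Total unit cubes = 2 * 6 * 6 = 72
72 unit cubes


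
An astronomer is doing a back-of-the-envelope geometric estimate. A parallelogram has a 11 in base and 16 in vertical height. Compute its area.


Shape: parallelogram
Base b = 11 in, Height h = 16 in
Formula: A = b * h
A = 11 * 16
A = 176
176 in^2


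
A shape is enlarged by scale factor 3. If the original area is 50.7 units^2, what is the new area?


Linear scale factor k = 3
Original area = 50.7 units^2
Rule: under a linear scaling by k, areas scale by k^2.
k^2 = 3^2 = 9
New area = 50.7 * 9
New area = 456.3
456.3 units^2


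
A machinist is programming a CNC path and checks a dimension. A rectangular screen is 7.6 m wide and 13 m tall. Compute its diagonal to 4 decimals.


Shape: rectangle (diagonal via Pythagoras)
Sides: 7.6 m and 13 m
Formula: d = sqrt(l^2 + w^2)
l^2 = 57.76, w^2 = 169
l^2 + w^2 = 226.76
d = sqrt(226.76)
d = 15.0586
15.0586 m


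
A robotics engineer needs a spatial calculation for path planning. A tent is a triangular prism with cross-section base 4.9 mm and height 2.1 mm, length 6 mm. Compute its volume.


Shape: triangular prism
Triangle base = 4.9 mm, triangle height = 2.1 mm, prism length L = 6 mm
Formula: V = (1/2 * b * h_tri) * L
Cross-section area = 0.5 * 4.9 * 2.1 = 5.145
V = 5.145 * 6
V = 30.87
30.87 mm^3


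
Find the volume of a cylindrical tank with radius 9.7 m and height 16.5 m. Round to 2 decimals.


Shape: cylinder
Radius r = 9.7 m, Height h = 16.5 m
Formula: V = pi * r^2 * h
r^2 = 94.09
V = pi * 94.09 * 16.5
V = 1552.485 * pi
V = 4877.28
4877.28 m^3


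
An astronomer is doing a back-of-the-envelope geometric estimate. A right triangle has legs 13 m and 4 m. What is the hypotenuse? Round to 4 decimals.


Shape: right triangle
Legs a = 13 m, b = 4 m
Formula: c = sqrt(a^2 + b^2)
a^2 = 169, b^2 = 16
a^2 + b^2 = 185
c = sqrt(185)
c = 13.6015
13.6015 m


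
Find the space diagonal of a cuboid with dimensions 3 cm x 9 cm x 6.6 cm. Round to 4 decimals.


Shape: rectangular box (space diagonal)
l = 3 cm, w = 9 cm, h = 6.6 cm
Visualize: the diagonal of the base, then a right triangle with that diagonal and the height.
Formula: d = sqrt(l^2 + w^2 + h^2)
l^2 + w^2 + h^2 = 9 + 81 + 43.56 = 133.56
d = sqrt(133.56)
d = 11.5568
11.5568 cm


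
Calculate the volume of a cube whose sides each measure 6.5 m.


Shape: cube
Side s = 6.5 m
Formula: V = s^3
V = 6.5 * 6.5 * 6.5
V = 42.25 * 6.5
V = 274.625
274.625 m^3


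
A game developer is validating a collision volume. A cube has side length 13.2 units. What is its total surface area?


Shape: cube
Side s = 13.2 units
A cube has 6 square faces.
Formula: SA = 6 * s^2
s^2 = 174.24
SA = 6 * 174.24
SA = 1045.44
1045.44 units^2


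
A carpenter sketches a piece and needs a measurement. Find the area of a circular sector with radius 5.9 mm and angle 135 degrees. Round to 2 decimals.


Shape: circular sector
Radius r = 5.9 mm, Angle = 135 degrees
Formula: A = (angle/360) * pi * r^2
r^2 = 34.81
Fraction of circle = 135/360
A = (135/360) * pi * 34.81
A = 13.05375 * pi
A = 41.01
41.01 mm^2


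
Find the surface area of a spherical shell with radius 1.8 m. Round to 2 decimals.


Shape: sphere
Radius r = 1.8 m
Formula: SA = 4 * pi * r^2
r^2 = 3.24
SA = 4 * pi * 3.24
SA = 12.96 * pi
SA = 40.72
40.72 m^2


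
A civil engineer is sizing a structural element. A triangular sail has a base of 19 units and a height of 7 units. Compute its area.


Shape: triangle
Base b = 19 units, Height h = 7 units
Formula: A = (1/2) * b * h
A = 0.5 * 19 * 7
A = 0.5 * 133
A = 66.5
66.5 units^2


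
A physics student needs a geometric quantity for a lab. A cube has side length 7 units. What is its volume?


Shape: cube
Side s = 7 units
Formula: V = s^3
V = 7 * 7 * 7
V = 49 * 7
V = 343
343 units^3


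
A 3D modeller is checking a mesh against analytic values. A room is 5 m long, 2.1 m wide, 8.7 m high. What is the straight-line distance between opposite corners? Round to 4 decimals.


Shape: rectangular box (space diagonal)
l = 5 m, w = 2.1 m, h = 8.7 m
Visualize: the diagonal of the base, then a right triangle with that diagonal and the height.
Formula: d = sqrt(l^2 + w^2 + h^2)
l^2 + w^2 + h^2 = 25 + 4.41 + 75.69 = 105.1
d = sqrt(105.1)
d = 10.2518
10.2518 m


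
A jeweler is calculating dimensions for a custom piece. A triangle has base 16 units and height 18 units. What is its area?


Shape: triangle
Base b = 16 units, Height h = 18 units
Formula: A = (1/2) * b * h
A = 0.5 * 16 * 18
A = 0.5 * 288
A = 144
144 units^2


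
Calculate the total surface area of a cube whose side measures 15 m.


Shape: cube
Side s = 15 m
A cube has 6 square faces.
Formula: SA = 6 * s^2
s^2 = 225
SA = 6 * 225
SA = 1350
1350 m^2


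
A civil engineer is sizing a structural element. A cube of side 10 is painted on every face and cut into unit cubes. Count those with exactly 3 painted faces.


Large cube: 10 x 10 x 10, cut into unit cubes.
Cubes with 3 painted faces are at the corners. A cube always has 8 corners.
Count = 8
8 unit cubes


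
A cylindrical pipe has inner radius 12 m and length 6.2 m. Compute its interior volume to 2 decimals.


Shape: cylinder
Radius r = 12 m, Height h = 6.2 m
Formula: V = pi * r^2 * h
r^2 = 144
V = pi * 144 * 6.2
V = 892.8 * pi
V = 2804.81
2804.81 m^3


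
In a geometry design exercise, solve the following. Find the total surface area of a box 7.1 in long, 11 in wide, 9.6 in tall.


Shape: rectangular prism
l = 7.1 in, w = 11 in, h = 9.6 in
Formula: SA = 2(lw + lh + wh)
lw = 78.1, lh = 68.16, wh = 105.6
lw + lh + wh = 251.86
SA = 2 * 251.86
SA = 503.72
503.72 in^2


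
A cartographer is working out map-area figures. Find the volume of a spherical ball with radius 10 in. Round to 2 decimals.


Shape: sphere
Radius r = 10 in
Formula: V = (4/3) * pi * r^3
r^3 = 1000
(4/3) * 1000 = 1333.333333
V = 1333.333333 * pi
V = 4188.79
4188.79 in^3


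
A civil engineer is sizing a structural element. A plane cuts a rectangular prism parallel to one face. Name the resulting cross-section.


Solid: rectangular prism
Cutting plane: parallel to one face
Visualize the intersection of the plane with the solid's surface.
The boundary of the cut region is a rectangle.
rectangle


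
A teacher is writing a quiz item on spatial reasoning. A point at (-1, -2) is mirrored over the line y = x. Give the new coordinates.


Transformation: reflection
Original point: (-1, -2)
Rule for reflection over y = x: (x, y) -> (y, x)
Apply: (-1, -2) -> (-2, -1)
(-2, -1)


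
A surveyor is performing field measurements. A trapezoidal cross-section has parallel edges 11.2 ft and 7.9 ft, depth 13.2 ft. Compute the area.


Shape: trapezoid
Parallel sides a = 11.2 ft, b = 7.9 ft; Height h = 13.2 ft
Formula: A = (a + b) * h / 2
a + b = 11.2 + 7.9 = 19.1
A = 19.1 * 13.2 / 2
A = 252.12 / 2
A = 126.06
126.06 ft^2


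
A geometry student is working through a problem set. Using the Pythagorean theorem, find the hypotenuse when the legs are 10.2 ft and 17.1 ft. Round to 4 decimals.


Shape: right triangle
Legs a = 10.2 ft, b = 17.1 ft
Formula: c = sqrt(a^2 + b^2)
a^2 = 104.04, b^2 = 292.41
a^2 + b^2 = 396.45
c = sqrt(396.45)
c = 19.9111
19.9111 ft


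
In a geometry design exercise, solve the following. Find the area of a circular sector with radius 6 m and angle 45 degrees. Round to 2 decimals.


Shape: circular sector
Radius r = 6 m, Angle = 45 degrees
Formula: A = (angle/360) * pi * r^2
r^2 = 36
Fraction of circle = 45/360
A = (45/360) * pi * 36
A = 4.5 * pi
A = 14.14
14.14 m^2


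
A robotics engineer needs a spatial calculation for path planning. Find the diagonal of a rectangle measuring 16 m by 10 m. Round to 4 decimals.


Shape: rectangle (diagonal via Pythagoras)
Sides: 16 m and 10 m
Formula: d = sqrt(l^2 + w^2)
l^2 = 256, w^2 = 100
l^2 + w^2 = 356
d = sqrt(356)
d = 18.868
18.868 m


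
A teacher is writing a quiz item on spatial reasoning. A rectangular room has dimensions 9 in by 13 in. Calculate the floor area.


Shape: rectangle
Length l = 9 in, Width w = 13 in
Formula: A = l * w
A = 9 * 13
A = 117
117 in^2


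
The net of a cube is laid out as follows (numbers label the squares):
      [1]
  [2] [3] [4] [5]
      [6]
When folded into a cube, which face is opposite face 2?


Net: cross layout. Take square 3 as the base (bottom).
Fold the four squares in the horizontal row up around 3: 2 -> left, 4 -> right, 5 wraps to the top.
Fold 1 and 6 up from 3: 1 -> back, 6 -> front.
Opposite pairs are therefore: (1, 6), (2, 4), (3, 5).
Face 2 is opposite face 4.
face 4


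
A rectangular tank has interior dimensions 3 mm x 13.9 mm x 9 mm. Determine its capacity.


Shape: rectangular prism
l = 3 mm, w = 13.9 mm, h = 9 mm
Formula: V = l * w * h
V = 3 * 13.9 * 9
V = 41.7 * 9
V = 375.3
375.3 mm^3


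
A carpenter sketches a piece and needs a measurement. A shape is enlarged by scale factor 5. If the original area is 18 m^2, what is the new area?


Linear scale factor k = 5
Original area = 18 m^2
Rule: under a linear scaling by k, areas scale by k^2.
k^2 = 5^2 = 25
New area = 18 * 25
New area = 450
450 m^2


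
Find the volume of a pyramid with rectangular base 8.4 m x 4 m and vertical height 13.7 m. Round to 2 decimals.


Shape: rectangular pyramid
Base: 8.4 m x 4 m, Height h = 13.7 m
Formula: V = (1/3) * base_area * h
base_area = 8.4 * 4 = 33.6
base_area * h = 33.6 * 13.7 = 460.32
V = 460.32 / 3
V = 153.44
153.44 m^3


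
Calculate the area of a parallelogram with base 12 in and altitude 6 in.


Shape: parallelogram
Base b = 12 in, Height h = 6 in
Formula: A = b * h
A = 12 * 6
A = 72
72 in^2


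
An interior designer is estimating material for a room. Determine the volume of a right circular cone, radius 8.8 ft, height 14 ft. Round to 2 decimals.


Shape: cone
Radius r = 8.8 ft, Height h = 14 ft
Formula: V = (1/3) * pi * r^2 * h
r^2 = 77.44
pi * r^2 * h = pi * 77.44 * 14 = 1084.16 * pi
V = 1084.16 * pi / 3
V = 1135.33
1135.33 ft^3


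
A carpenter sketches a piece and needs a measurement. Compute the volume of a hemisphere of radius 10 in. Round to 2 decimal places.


Shape: hemisphere (half of a sphere)
Radius r = 10 in
Formula: V = (1/2) * (4/3) * pi * r^3 = (2/3) * pi * r^3
r^3 = 1000
(2/3) * 1000 = 666.666667
V = 666.666667 * pi
V = 2094.4
2094.4 in^3


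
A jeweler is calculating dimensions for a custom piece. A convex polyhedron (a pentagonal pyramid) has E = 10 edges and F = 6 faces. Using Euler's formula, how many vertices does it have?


Polyhedron: pentagonal pyramid
Euler's formula for convex polyhedra: V - E + F = 2
Given: E = 10 edges and F = 6 faces
Solve for V:
V = 2 + E - F = 2 + 10 - 6 = 6
6 vertices


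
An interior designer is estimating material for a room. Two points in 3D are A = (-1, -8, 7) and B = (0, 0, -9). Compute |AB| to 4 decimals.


3D distance between two points
P1 = (-1, -8, 7), P2 = (0, 0, -9)
Formula: d = sqrt((x2-x1)^2 + (y2-y1)^2 + (z2-z1)^2)
dx = 0 - -1 = 1
dy = 0 - -8 = 8
dz = -9 - 7 = -16
dx^2 + dy^2 + dz^2 = 1 + 64 + 256 = 321
d = sqrt(321)
d = 17.9165
17.9165 units


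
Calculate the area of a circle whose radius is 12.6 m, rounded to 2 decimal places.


Shape: circle
Radius r = 12.6 m
Formula: A = pi * r^2
r^2 = 12.6^2 = 158.76
A = pi * 158.76
A = 498.76
498.76 m^2


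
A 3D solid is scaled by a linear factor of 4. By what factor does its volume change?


Linear scale factor k = 4
Rule: under a linear scaling by k, volumes scale by k^3.
k^3 = 4 * 4 * 4
k^3 = 16 * 4
k^3 = 64
Volume scales by a factor of 64.
64 (dimensionless)


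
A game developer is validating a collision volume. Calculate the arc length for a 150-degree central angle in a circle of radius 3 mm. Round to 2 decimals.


Shape: circular arc
Radius r = 3 mm, Angle = 150 degrees
Formula: L = (angle/360) * 2 * pi * r
2 * pi * r = 6 * pi
L = (150/360) * 6 * pi
L = 2.5 * pi
L = 7.85
7.85 mm


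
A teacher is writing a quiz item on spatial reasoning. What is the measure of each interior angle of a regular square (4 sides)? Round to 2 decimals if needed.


Shape: regular square (4 sides)
Formula: interior angle = (n - 2) * 180 / n
(n - 2) = 2
(n - 2) * 180 = 360
angle = 360 / 4
angle = 90
90 degrees


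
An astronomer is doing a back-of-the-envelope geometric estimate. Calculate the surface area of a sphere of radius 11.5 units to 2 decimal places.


Shape: sphere
Radius r = 11.5 units
Formula: SA = 4 * pi * r^2
r^2 = 132.25
SA = 4 * pi * 132.25
SA = 529 * pi
SA = 1661.9
1661.9 units^2


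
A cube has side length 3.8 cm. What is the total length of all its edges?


Shape: cube
Side s = 3.8 cm
A cube has 12 edges, all equal.
Formula: total edge length = 12 * s
Total = 12 * 3.8
Total = 45.6
45.6 cm


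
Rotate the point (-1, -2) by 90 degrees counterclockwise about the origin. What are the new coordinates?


Transformation: rotation about the origin
Original point: (-1, -2)
Rule for 90 deg counterclockwise: (x, y) -> (-y, x)
Apply: (-1, -2) -> (2, -1)
(2, -1)


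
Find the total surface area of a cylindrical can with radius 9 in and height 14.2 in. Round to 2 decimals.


Shape: closed cylinder
Radius r = 9 in, Height h = 14.2 in
Formula: SA = 2*pi*r^2 + 2*pi*r*h = 2*pi*r*(r + h)
r + h = 23.2
2 * r * (r + h) = 2 * 9 * 23.2 = 417.6
SA = 417.6 * pi
SA = 1311.93
1311.93 in^2


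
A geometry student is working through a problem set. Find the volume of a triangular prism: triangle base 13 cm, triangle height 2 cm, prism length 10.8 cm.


Shape: triangular prism
Triangle base = 13 cm, triangle height = 2 cm, prism length L = 10.8 cm
Formula: V = (1/2 * b * h_tri) * L
Cross-section area = 0.5 * 13 * 2 = 13
V = 13 * 10.8
V = 140.4
140.4 cm^3


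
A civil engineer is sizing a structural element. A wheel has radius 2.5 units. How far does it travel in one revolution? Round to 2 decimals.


Shape: circle
Radius r = 2.5 units
Formula: C = 2 * pi * r
C = 2 * pi * 2.5
C = 5 * pi
C = 15.71
15.71 units


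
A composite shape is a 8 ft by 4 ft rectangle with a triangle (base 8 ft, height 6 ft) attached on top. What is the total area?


Composite shape: rectangle + triangle
Rectangle area = 8 * 4 = 32
Triangle area = 0.5 * 8 * 6 = 24
Total = 32 + 24
Total = 56
56 ft^2


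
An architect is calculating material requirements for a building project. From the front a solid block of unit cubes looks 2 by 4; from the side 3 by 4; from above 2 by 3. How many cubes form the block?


Orthographic views of a solid rectangular block:
Front view 2 x 4 -> length = 2, height = 4
Side view 3 x 4 -> width = 3, height = 4 (consistent)
Top view 2 x 3 -> confirms length = 2, width = 3
The block is 2 x 3 x 4.
Total unit cubes = 2 * 3 * 4 = 24
24 unit cubes


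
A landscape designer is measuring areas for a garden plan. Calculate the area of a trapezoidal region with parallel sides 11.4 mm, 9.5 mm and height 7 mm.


Shape: trapezoid
Parallel sides a = 11.4 mm, b = 9.5 mm; Height h = 7 mm
Formula: A = (a + b) * h / 2
a + b = 11.4 + 9.5 = 20.9
A = 20.9 * 7 / 2
A = 146.3 / 2
A = 73.15
73.15 mm^2


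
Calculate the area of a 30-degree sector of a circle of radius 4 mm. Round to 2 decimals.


Shape: circular sector
Radius r = 4 mm, Angle = 30 degrees
Formula: A = (angle/360) * pi * r^2
r^2 = 16
Fraction of circle = 30/360
A = (30/360) * pi * 16
A = 1.333333 * pi
A = 4.19
4.19 mm^2


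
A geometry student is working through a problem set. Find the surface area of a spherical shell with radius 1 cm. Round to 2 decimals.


Shape: sphere
Radius r = 1 cm
Formula: SA = 4 * pi * r^2
r^2 = 1
SA = 4 * pi * 1
SA = 4 * pi
SA = 12.57
12.57 cm^2


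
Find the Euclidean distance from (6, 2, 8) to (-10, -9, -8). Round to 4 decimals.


3D distance between two points
P1 = (6, 2, 8), P2 = (-10, -9, -8)
Formula: d = sqrt((x2-x1)^2 + (y2-y1)^2 + (z2-z1)^2)
dx = -10 - 6 = -16
dy = -9 - 2 = -11
dz = -8 - 8 = -16
dx^2 + dy^2 + dz^2 = 256 + 121 + 256 = 633
d = sqrt(633)
d = 25.1595
25.1595 units


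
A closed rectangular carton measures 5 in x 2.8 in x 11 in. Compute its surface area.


Shape: rectangular prism
l = 5 in, w = 2.8 in, h = 11 in
Formula: SA = 2(lw + lh + wh)
lw = 14, lh = 55, wh = 30.8
lw + lh + wh = 99.8
SA = 2 * 99.8
SA = 199.6
199.6 in^2


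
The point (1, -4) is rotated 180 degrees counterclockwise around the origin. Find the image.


Transformation: rotation about the origin
Original point: (1, -4)
Rule for 180 deg: (x, y) -> (-x, -y)
Apply: (1, -4) -> (-1, 4)
(-1, 4)


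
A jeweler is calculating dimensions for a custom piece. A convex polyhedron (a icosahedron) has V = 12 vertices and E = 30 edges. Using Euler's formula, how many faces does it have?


Polyhedron: icosahedron
Euler's formula for convex polyhedra: V - E + F = 2
Given: V = 12 vertices and E = 30 edges
Solve for F:
F = 2 + E - V = 2 + 30 - 12 = 20
20 faces


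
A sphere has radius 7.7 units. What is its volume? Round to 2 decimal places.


Shape: sphere
Radius r = 7.7 units
Formula: V = (4/3) * pi * r^3
r^3 = 456.533
(4/3) * 456.533 = 608.710667
V = 608.710667 * pi
V = 1912.32
1912.32 units^3


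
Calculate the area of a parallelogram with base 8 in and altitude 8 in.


Shape: parallelogram
Base b = 8 in, Height h = 8 in
Formula: A = b * h
A = 8 * 8
A = 64
64 in^2


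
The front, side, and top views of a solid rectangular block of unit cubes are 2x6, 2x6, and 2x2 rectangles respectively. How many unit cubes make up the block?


Orthographic views of a solid rectangular block:
Front view 2 x 6 -> length = 2, height = 6
Side view 2 x 6 -> width = 2, height = 6 (consistent)
Top view 2 x 2 -> confirms length = 2, width = 2
The block is 2 x 2 x 6.
Total unit cubes = 2 * 2 * 6 = 24
24 unit cubes


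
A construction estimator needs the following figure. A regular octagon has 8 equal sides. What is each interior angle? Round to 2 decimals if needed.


Shape: regular octagon (8 sides)
Formula: interior angle = (n - 2) * 180 / n
(n - 2) = 6
(n - 2) * 180 = 1080
angle = 1080 / 8
angle = 135
135 degrees


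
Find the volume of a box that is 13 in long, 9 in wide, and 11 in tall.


Shape: rectangular prism
l = 13 in, w = 9 in, h = 11 in
Formula: V = l * w * h
V = 13 * 9 * 11
V = 117 * 11
V = 1287
1287 in^3


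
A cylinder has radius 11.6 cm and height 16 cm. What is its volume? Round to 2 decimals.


Shape: cylinder
Radius r = 11.6 cm, Height h = 16 cm
Formula: V = pi * r^2 * h
r^2 = 134.56
V = pi * 134.56 * 16
V = 2152.96 * pi
V = 6763.72
6763.72 cm^3
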